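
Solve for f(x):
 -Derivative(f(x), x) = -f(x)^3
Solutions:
 f(x) = -sqrt(2)*sqrt(-1/(C1 + x))/2
 f(x) = sqrt(2)*sqrt(-1/(C1 + x))/2


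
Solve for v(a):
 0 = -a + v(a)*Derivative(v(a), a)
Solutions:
 v(a) = -sqrt(C1 + a^2)
 v(a) = sqrt(C1 + a^2)


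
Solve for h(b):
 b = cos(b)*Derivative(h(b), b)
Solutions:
 h(b) = C1 + Integral(b/cos(b), b)


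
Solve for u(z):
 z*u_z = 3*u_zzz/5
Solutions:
 u(z) = C1 + Integral(C2*airyai(3^(2/3)*5^(1/3)*z/3) + C3*airybi(3^(2/3)*5^(1/3)*z/3), z)


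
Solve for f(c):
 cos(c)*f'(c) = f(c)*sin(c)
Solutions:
 f(c) = C1/cos(c)


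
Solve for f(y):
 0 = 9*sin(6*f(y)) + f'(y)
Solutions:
 f(y) = -acos((-C1 - exp(108*y))/(C1 - exp(108*y)))/6 + pi/3
 f(y) = acos((-C1 - exp(108*y))/(C1 - exp(108*y)))/6


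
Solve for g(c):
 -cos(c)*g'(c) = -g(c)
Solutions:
 g(c) = C1*sqrt(sin(c) + 1)/sqrt(sin(c) - 1)


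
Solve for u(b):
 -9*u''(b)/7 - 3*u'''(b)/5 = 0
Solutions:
 u(b) = C1 + C2*b + C3*exp(-15*b/7)


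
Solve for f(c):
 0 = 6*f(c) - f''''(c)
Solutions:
 f(c) = C1*exp(-6^(1/4)*c) + C2*exp(6^(1/4)*c) + C3*sin(6^(1/4)*c) + C4*cos(6^(1/4)*c)


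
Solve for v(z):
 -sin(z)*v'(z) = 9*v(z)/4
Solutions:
 v(z) = C1*(cos(z) + 1)^(9/8)/(cos(z) - 1)^(9/8)


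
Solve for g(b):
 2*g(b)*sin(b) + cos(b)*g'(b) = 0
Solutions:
 g(b) = C1*cos(b)^2


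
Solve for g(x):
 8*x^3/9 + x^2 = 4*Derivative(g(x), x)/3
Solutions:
 g(x) = C1 + x^4/6 + x^3/4


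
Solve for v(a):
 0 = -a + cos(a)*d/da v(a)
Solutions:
 v(a) = C1 + Integral(a/cos(a), a)


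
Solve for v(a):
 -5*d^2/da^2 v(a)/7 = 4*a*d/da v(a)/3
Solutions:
 v(a) = C1 + C2*erf(sqrt(210)*a/15)


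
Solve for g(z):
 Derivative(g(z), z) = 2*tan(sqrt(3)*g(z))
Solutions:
 g(z) = sqrt(3)*(pi - asin(C1*exp(2*sqrt(3)*z)))/3
 g(z) = sqrt(3)*asin(C1*exp(2*sqrt(3)*z))/3


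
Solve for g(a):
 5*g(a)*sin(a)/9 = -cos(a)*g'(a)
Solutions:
 g(a) = C1*cos(a)^(5/9)


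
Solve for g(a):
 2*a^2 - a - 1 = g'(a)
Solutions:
 g(a) = C1 + 2*a^3/3 - a^2/2 - a


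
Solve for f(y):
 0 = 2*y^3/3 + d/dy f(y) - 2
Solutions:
 f(y) = C1 - y^4/6 + 2*y


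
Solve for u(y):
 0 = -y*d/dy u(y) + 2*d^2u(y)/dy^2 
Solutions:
 u(y) = C1 + C2*erfi(y/2)


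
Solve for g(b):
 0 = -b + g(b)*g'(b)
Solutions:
 g(b) = -sqrt(C1 + b^2)
 g(b) = sqrt(C1 + b^2)


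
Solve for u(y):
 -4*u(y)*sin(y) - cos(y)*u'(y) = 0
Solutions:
 u(y) = C1*cos(y)^4


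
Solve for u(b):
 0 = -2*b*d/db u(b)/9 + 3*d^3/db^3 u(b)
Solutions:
 u(b) = C1 + Integral(C2*airyai(2^(1/3)*b/3) + C3*airybi(2^(1/3)*b/3), b)


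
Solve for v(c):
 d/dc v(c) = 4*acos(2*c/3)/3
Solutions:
 v(c) = C1 + 4*c*acos(2*c/3)/3 - 2*sqrt(9 - 4*c^2)/3


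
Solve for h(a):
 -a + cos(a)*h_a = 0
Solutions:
 h(a) = C1 + Integral(a/cos(a), a)


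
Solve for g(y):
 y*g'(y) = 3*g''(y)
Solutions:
 g(y) = C1 + C2*erfi(sqrt(6)*y/6)


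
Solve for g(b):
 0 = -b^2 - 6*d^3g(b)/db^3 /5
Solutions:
 g(b) = C1 + C2*b + C3*b^2 - b^5/72


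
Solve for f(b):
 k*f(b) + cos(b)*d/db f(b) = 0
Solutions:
 f(b) = C1*exp(k*(log(sin(b) - 1) - log(sin(b) + 1))/2)


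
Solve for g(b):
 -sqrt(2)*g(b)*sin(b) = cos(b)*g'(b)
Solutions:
 g(b) = C1*cos(b)^(sqrt(2))


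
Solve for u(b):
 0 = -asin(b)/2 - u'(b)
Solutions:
 u(b) = C1 - b*asin(b)/2 - sqrt(1 - b^2)/2


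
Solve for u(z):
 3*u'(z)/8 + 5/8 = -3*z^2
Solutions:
 u(z) = C1 - 8*z^3/3 - 5*z/3


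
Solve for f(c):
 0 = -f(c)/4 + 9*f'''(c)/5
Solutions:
 f(c) = C3*exp(30^(1/3)*c/6) + (C1*sin(10^(1/3)*3^(5/6)*c/12) + C2*cos(10^(1/3)*3^(5/6)*c/12))*exp(-30^(1/3)*c/12)


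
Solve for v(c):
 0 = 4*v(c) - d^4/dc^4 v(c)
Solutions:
 v(c) = C1*exp(-sqrt(2)*c) + C2*exp(sqrt(2)*c) + C3*sin(sqrt(2)*c) + C4*cos(sqrt(2)*c)


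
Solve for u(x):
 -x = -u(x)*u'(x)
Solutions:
 u(x) = -sqrt(C1 + x^2)
 u(x) = sqrt(C1 + x^2)


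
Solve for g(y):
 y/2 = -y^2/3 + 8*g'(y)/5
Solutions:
 g(y) = C1 + 5*y^3/72 + 5*y^2/32


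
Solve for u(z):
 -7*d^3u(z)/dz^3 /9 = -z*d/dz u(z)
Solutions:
 u(z) = C1 + Integral(C2*airyai(21^(2/3)*z/7) + C3*airybi(21^(2/3)*z/7), z)


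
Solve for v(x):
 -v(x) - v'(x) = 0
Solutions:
 v(x) = C1*exp(-x)


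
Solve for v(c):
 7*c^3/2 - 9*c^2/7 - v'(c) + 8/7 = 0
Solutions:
 v(c) = C1 + 7*c^4/8 - 3*c^3/7 + 8*c/7


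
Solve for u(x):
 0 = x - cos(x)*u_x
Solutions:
 u(x) = C1 + Integral(x/cos(x), x)


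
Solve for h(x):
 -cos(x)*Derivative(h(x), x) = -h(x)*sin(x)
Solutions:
 h(x) = C1/cos(x)


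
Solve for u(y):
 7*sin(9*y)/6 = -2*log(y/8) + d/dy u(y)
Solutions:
 u(y) = C1 + 2*y*log(y) - 6*y*log(2) - 2*y - 7*cos(9*y)/54


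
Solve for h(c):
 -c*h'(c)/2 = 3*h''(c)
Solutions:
 h(c) = C1 + C2*erf(sqrt(3)*c/6)


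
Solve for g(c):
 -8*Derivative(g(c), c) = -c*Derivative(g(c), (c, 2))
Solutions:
 g(c) = C1 + C2*c^9


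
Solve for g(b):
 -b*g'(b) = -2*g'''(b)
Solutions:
 g(b) = C1 + Integral(C2*airyai(2^(2/3)*b/2) + C3*airybi(2^(2/3)*b/2), b)


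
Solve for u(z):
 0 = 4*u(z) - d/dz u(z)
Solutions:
 u(z) = C1*exp(4*z)


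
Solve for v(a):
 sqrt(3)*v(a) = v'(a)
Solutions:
 v(a) = C1*exp(sqrt(3)*a)


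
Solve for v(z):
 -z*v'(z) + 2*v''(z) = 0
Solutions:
 v(z) = C1 + C2*erfi(z/2)


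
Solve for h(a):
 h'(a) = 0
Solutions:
 h(a) = C1


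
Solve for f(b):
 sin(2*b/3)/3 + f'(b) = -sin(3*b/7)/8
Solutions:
 f(b) = C1 + 7*cos(3*b/7)/24 + cos(2*b/3)/2


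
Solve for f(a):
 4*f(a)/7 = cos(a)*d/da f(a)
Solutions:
 f(a) = C1*(sin(a) + 1)^(2/7)/(sin(a) - 1)^(2/7)


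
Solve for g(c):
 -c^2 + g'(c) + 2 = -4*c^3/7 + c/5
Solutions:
 g(c) = C1 - c^4/7 + c^3/3 + c^2/10 - 2*c


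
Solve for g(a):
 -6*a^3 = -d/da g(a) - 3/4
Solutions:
 g(a) = C1 + 3*a^4/2 - 3*a/4


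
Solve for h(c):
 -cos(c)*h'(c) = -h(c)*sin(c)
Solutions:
 h(c) = C1/cos(c)


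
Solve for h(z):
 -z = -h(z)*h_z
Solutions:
 h(z) = -sqrt(C1 + z^2)
 h(z) = sqrt(C1 + z^2)


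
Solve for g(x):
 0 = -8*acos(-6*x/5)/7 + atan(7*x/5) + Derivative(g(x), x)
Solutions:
 g(x) = C1 + 8*x*acos(-6*x/5)/7 - x*atan(7*x/5) + 4*sqrt(25 - 36*x^2)/21 + 5*log(49*x^2 + 25)/14


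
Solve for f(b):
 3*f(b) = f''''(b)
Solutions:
 f(b) = C1*exp(-3^(1/4)*b) + C2*exp(3^(1/4)*b) + C3*sin(3^(1/4)*b) + C4*cos(3^(1/4)*b)


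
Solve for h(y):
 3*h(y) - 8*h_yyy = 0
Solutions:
 h(y) = C3*exp(3^(1/3)*y/2) + (C1*sin(3^(5/6)*y/4) + C2*cos(3^(5/6)*y/4))*exp(-3^(1/3)*y/4)


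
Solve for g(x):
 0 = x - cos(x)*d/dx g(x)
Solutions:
 g(x) = C1 + Integral(x/cos(x), x)


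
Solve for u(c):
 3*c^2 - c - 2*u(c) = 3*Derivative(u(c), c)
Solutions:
 u(c) = C1*exp(-2*c/3) + 3*c^2/2 - 5*c + 15/2


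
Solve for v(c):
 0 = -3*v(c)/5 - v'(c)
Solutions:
 v(c) = C1*exp(-3*c/5)


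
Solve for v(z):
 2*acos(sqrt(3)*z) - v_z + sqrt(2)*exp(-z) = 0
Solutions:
 v(z) = C1 + 2*z*acos(sqrt(3)*z) - 2*sqrt(3)*sqrt(1 - 3*z^2)/3 - sqrt(2)*exp(-z)


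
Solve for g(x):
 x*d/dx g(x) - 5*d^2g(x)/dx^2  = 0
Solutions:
 g(x) = C1 + C2*erfi(sqrt(10)*x/10)


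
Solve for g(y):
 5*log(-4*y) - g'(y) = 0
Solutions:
 g(y) = C1 + 5*y*log(-y) + 5*y*(-1 + 2*log(2))


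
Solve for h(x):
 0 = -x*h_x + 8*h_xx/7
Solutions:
 h(x) = C1 + C2*erfi(sqrt(7)*x/4)


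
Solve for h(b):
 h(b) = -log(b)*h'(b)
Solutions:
 h(b) = C1*exp(-li(b))


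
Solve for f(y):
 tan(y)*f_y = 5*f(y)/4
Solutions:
 f(y) = C1*sin(y)^(5/4)


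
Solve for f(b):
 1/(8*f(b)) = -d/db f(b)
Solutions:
 f(b) = -sqrt(C1 - b)/2
 f(b) = sqrt(C1 - b)/2


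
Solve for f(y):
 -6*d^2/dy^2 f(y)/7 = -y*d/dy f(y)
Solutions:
 f(y) = C1 + C2*erfi(sqrt(21)*y/6)


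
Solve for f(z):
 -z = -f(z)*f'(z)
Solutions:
 f(z) = -sqrt(C1 + z^2)
 f(z) = sqrt(C1 + z^2)


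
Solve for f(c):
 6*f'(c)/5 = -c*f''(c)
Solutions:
 f(c) = C1 + C2/c^(1/5)


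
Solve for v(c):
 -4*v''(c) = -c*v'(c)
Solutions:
 v(c) = C1 + C2*erfi(sqrt(2)*c/4)


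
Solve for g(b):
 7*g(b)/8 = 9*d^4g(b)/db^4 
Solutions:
 g(b) = C1*exp(-14^(1/4)*sqrt(3)*b/6) + C2*exp(14^(1/4)*sqrt(3)*b/6) + C3*sin(14^(1/4)*sqrt(3)*b/6) + C4*cos(14^(1/4)*sqrt(3)*b/6)


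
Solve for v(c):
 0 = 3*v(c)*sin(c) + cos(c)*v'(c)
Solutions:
 v(c) = C1*cos(c)^3


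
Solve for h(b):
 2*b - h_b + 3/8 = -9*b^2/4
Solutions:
 h(b) = C1 + 3*b^3/4 + b^2 + 3*b/8


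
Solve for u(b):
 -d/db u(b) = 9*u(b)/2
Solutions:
 u(b) = C1*exp(-9*b/2)


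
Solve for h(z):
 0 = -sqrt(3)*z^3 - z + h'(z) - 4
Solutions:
 h(z) = C1 + sqrt(3)*z^4/4 + z^2/2 + 4*z


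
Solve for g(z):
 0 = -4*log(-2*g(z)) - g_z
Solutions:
 Integral(1/(log(-_y) + log(2)), (_y, g(z)))/4 = C1 - z


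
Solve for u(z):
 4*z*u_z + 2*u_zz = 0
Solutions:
 u(z) = C1 + C2*erf(z)


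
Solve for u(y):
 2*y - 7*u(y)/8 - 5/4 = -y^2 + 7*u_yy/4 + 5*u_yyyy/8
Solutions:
 u(y) = C1*sin(sqrt(5)*y*sqrt(7 - sqrt(14))/5) + C2*sin(sqrt(5)*y*sqrt(sqrt(14) + 7)/5) + C3*cos(sqrt(5)*y*sqrt(7 - sqrt(14))/5) + C4*cos(sqrt(5)*y*sqrt(sqrt(14) + 7)/5) + 8*y^2/7 + 16*y/7 - 6


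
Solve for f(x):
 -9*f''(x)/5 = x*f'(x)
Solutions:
 f(x) = C1 + C2*erf(sqrt(10)*x/6)


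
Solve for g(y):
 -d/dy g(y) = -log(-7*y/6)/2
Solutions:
 g(y) = C1 + y*log(-y)/2 + y*(-log(6) - 1 + log(7))/2


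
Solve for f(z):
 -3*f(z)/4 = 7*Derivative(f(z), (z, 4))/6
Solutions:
 f(z) = (C1*sin(2^(1/4)*sqrt(3)*7^(3/4)*z/14) + C2*cos(2^(1/4)*sqrt(3)*7^(3/4)*z/14))*exp(-2^(1/4)*sqrt(3)*7^(3/4)*z/14) + (C3*sin(2^(1/4)*sqrt(3)*7^(3/4)*z/14) + C4*cos(2^(1/4)*sqrt(3)*7^(3/4)*z/14))*exp(2^(1/4)*sqrt(3)*7^(3/4)*z/14)


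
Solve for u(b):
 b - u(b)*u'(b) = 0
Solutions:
 u(b) = -sqrt(C1 + b^2)
 u(b) = sqrt(C1 + b^2)


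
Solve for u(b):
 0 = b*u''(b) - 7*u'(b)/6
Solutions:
 u(b) = C1 + C2*b^(13/6)


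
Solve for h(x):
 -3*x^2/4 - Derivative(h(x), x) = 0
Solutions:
 h(x) = C1 - x^3/4


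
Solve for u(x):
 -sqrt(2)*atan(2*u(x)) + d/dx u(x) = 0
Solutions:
 Integral(1/atan(2*_y), (_y, u(x))) = C1 + sqrt(2)*x


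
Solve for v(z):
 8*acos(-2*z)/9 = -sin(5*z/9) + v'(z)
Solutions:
 v(z) = C1 + 8*z*acos(-2*z)/9 + 4*sqrt(1 - 4*z^2)/9 - 9*cos(5*z/9)/5


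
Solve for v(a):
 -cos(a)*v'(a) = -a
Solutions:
 v(a) = C1 + Integral(a/cos(a), a)


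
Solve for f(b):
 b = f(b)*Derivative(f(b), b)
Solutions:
 f(b) = -sqrt(C1 + b^2)
 f(b) = sqrt(C1 + b^2)


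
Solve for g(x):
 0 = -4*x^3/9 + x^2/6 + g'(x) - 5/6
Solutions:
 g(x) = C1 + x^4/9 - x^3/18 + 5*x/6


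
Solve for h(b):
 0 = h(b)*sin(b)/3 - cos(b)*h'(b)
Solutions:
 h(b) = C1/cos(b)^(1/3)


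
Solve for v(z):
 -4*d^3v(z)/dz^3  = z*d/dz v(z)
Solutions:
 v(z) = C1 + Integral(C2*airyai(-2^(1/3)*z/2) + C3*airybi(-2^(1/3)*z/2), z)


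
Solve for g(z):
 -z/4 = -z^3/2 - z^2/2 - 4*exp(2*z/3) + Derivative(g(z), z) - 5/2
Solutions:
 g(z) = C1 + z^4/8 + z^3/6 - z^2/8 + 5*z/2 + 6*exp(2*z/3)


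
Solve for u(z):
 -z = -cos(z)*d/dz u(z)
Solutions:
 u(z) = C1 + Integral(z/cos(z), z)


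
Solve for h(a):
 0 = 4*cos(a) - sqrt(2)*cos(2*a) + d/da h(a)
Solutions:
 h(a) = C1 - 4*sin(a) + sqrt(2)*sin(2*a)/2


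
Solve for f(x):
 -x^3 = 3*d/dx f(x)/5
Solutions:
 f(x) = C1 - 5*x^4/12


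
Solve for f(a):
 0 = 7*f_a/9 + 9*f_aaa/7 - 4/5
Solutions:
 f(a) = C1 + C2*sin(7*a/9) + C3*cos(7*a/9) + 36*a/35


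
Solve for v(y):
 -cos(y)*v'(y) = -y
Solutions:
 v(y) = C1 + Integral(y/cos(y), y)


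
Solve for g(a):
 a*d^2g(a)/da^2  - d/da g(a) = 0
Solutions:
 g(a) = C1 + C2*a^2


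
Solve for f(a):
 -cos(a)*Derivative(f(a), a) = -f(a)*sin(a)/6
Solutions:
 f(a) = C1/cos(a)^(1/6)


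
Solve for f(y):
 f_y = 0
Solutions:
 f(y) = C1


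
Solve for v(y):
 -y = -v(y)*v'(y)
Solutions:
 v(y) = -sqrt(C1 + y^2)
 v(y) = sqrt(C1 + y^2)


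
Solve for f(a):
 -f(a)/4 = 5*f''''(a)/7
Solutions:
 f(a) = (C1*sin(5^(3/4)*7^(1/4)*a/10) + C2*cos(5^(3/4)*7^(1/4)*a/10))*exp(-5^(3/4)*7^(1/4)*a/10) + (C3*sin(5^(3/4)*7^(1/4)*a/10) + C4*cos(5^(3/4)*7^(1/4)*a/10))*exp(5^(3/4)*7^(1/4)*a/10)


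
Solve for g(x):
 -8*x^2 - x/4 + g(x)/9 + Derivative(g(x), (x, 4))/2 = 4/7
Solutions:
 g(x) = 72*x^2 + 9*x/4 + (C1*sin(2^(3/4)*sqrt(3)*x/6) + C2*cos(2^(3/4)*sqrt(3)*x/6))*exp(-2^(3/4)*sqrt(3)*x/6) + (C3*sin(2^(3/4)*sqrt(3)*x/6) + C4*cos(2^(3/4)*sqrt(3)*x/6))*exp(2^(3/4)*sqrt(3)*x/6) + 36/7


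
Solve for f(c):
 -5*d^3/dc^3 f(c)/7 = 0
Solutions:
 f(c) = C1 + C2*c + C3*c^2


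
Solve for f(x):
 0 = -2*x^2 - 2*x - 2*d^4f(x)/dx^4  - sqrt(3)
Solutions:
 f(x) = C1 + C2*x + C3*x^2 + C4*x^3 - x^6/360 - x^5/120 - sqrt(3)*x^4/48


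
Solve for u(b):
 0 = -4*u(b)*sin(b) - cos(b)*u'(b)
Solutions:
 u(b) = C1*cos(b)^4


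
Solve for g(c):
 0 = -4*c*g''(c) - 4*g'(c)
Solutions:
 g(c) = C1 + C2*log(c)


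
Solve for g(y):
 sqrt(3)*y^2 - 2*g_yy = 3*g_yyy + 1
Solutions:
 g(y) = C1 + C2*y + C3*exp(-2*y/3) + sqrt(3)*y^4/24 - sqrt(3)*y^3/4 + y^2*(-2 + 9*sqrt(3))/8


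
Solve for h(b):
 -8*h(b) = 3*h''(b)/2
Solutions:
 h(b) = C1*sin(4*sqrt(3)*b/3) + C2*cos(4*sqrt(3)*b/3)


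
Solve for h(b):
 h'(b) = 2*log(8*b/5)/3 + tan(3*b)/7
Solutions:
 h(b) = C1 + 2*b*log(b)/3 - 2*b*log(5)/3 - 2*b/3 + 2*b*log(2) - log(cos(3*b))/21


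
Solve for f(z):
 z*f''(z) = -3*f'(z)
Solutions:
 f(z) = C1 + C2/z^2


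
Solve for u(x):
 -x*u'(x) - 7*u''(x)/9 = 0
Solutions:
 u(x) = C1 + C2*erf(3*sqrt(14)*x/14)


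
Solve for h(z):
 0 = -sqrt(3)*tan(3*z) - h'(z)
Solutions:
 h(z) = C1 + sqrt(3)*log(cos(3*z))/3


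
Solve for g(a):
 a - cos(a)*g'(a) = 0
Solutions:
 g(a) = C1 + Integral(a/cos(a), a)


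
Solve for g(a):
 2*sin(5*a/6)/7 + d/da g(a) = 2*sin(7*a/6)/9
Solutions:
 g(a) = C1 + 12*cos(5*a/6)/35 - 4*cos(7*a/6)/21


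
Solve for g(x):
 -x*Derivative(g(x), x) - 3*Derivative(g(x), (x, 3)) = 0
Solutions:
 g(x) = C1 + Integral(C2*airyai(-3^(2/3)*x/3) + C3*airybi(-3^(2/3)*x/3), x)


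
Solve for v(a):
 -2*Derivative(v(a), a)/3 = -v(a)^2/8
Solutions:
 v(a) = -16/(C1 + 3*a)


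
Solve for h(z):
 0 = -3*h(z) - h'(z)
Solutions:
 h(z) = C1*exp(-3*z)


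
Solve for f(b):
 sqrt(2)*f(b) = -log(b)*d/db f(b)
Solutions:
 f(b) = C1*exp(-sqrt(2)*li(b))


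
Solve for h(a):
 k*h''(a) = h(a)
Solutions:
 h(a) = C1*exp(-a*sqrt(1/k)) + C2*exp(a*sqrt(1/k))


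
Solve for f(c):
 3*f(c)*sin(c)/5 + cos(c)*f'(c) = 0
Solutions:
 f(c) = C1*cos(c)^(3/5)


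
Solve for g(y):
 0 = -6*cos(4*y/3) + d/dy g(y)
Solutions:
 g(y) = C1 + 9*sin(4*y/3)/2


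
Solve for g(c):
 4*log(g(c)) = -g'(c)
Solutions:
 li(g(c)) = C1 - 4*c


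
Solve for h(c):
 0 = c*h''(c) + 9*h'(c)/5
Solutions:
 h(c) = C1 + C2/c^(4/5)


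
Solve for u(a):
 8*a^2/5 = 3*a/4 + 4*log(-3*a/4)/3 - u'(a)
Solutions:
 u(a) = C1 - 8*a^3/15 + 3*a^2/8 + 4*a*log(-a)/3 + 4*a*(-2*log(2) - 1 + log(3))/3


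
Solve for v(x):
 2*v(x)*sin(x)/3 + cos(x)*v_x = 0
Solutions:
 v(x) = C1*cos(x)^(2/3)


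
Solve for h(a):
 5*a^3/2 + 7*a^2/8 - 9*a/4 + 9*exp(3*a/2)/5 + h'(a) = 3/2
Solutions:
 h(a) = C1 - 5*a^4/8 - 7*a^3/24 + 9*a^2/8 + 3*a/2 - 6*exp(3*a/2)/5


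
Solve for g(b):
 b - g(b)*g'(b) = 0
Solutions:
 g(b) = -sqrt(C1 + b^2)
 g(b) = sqrt(C1 + b^2)


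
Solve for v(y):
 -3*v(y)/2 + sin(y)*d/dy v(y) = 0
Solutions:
 v(y) = C1*(cos(y) - 1)^(3/4)/(cos(y) + 1)^(3/4)


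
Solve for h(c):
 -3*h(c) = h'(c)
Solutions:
 h(c) = C1*exp(-3*c)


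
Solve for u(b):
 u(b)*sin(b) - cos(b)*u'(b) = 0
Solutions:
 u(b) = C1/cos(b)


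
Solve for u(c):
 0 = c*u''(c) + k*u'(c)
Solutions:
 u(c) = C1 + c^(1 - re(k))*(C2*sin(log(c)*Abs(im(k))) + C3*cos(log(c)*im(k)))


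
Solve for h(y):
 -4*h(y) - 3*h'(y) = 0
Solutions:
 h(y) = C1*exp(-4*y/3)


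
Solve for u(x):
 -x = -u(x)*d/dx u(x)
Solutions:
 u(x) = -sqrt(C1 + x^2)
 u(x) = sqrt(C1 + x^2)


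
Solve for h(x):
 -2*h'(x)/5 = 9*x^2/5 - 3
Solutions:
 h(x) = C1 - 3*x^3/2 + 15*x/2


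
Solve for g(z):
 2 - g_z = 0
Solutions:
 g(z) = C1 + 2*z


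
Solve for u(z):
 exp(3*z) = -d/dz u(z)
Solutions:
 u(z) = C1 - exp(3*z)/3


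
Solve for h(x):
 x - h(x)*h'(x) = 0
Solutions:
 h(x) = -sqrt(C1 + x^2)
 h(x) = sqrt(C1 + x^2)


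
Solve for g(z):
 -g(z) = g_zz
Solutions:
 g(z) = C1*sin(z) + C2*cos(z)


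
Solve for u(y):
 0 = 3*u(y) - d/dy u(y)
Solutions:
 u(y) = C1*exp(3*y)


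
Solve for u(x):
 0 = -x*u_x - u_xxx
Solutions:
 u(x) = C1 + Integral(C2*airyai(-x) + C3*airybi(-x), x)


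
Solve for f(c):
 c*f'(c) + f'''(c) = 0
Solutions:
 f(c) = C1 + Integral(C2*airyai(-c) + C3*airybi(-c), c)


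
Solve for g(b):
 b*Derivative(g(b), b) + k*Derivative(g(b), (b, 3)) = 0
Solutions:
 g(b) = C1 + Integral(C2*airyai(b*(-1/k)^(1/3)) + C3*airybi(b*(-1/k)^(1/3)), b)


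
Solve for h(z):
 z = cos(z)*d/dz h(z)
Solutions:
 h(z) = C1 + Integral(z/cos(z), z)


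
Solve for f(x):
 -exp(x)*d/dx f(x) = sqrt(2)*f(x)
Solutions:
 f(x) = C1*exp(sqrt(2)*exp(-x))


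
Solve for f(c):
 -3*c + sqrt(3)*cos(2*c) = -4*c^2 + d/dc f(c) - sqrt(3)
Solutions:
 f(c) = C1 + 4*c^3/3 - 3*c^2/2 + sqrt(3)*(c + sin(c)*cos(c))


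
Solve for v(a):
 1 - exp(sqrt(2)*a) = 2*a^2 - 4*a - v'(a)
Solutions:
 v(a) = C1 + 2*a^3/3 - 2*a^2 - a + sqrt(2)*exp(sqrt(2)*a)/2


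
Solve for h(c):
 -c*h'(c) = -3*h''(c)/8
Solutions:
 h(c) = C1 + C2*erfi(2*sqrt(3)*c/3)


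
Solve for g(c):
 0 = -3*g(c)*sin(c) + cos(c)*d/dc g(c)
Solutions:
 g(c) = C1/cos(c)^3


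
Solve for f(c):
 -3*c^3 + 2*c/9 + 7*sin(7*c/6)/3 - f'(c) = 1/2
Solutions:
 f(c) = C1 - 3*c^4/4 + c^2/9 - c/2 - 2*cos(7*c/6)


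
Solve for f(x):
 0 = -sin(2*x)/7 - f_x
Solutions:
 f(x) = C1 + cos(2*x)/14


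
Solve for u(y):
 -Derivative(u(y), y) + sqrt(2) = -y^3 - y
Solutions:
 u(y) = C1 + y^4/4 + y^2/2 + sqrt(2)*y


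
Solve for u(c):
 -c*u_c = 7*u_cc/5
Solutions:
 u(c) = C1 + C2*erf(sqrt(70)*c/14)


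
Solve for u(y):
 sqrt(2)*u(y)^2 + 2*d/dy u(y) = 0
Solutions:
 u(y) = 2/(C1 + sqrt(2)*y)


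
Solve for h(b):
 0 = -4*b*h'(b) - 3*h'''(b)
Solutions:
 h(b) = C1 + Integral(C2*airyai(-6^(2/3)*b/3) + C3*airybi(-6^(2/3)*b/3), b)


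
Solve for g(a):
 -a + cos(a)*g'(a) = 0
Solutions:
 g(a) = C1 + Integral(a/cos(a), a)


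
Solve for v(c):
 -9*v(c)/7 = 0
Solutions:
 v(c) = 0


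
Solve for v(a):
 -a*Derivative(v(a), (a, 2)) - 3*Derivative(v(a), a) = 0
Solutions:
 v(a) = C1 + C2/a^2


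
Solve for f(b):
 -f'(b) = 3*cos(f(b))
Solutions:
 f(b) = pi - asin((C1 + exp(6*b))/(C1 - exp(6*b)))
 f(b) = asin((C1 + exp(6*b))/(C1 - exp(6*b)))


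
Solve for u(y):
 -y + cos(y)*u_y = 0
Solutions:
 u(y) = C1 + Integral(y/cos(y), y)


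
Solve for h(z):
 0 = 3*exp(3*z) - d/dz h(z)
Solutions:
 h(z) = C1 + exp(3*z)


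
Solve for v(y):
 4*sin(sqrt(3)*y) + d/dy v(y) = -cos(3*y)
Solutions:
 v(y) = C1 - sin(3*y)/3 + 4*sqrt(3)*cos(sqrt(3)*y)/3


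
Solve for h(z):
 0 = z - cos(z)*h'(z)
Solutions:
 h(z) = C1 + Integral(z/cos(z), z)


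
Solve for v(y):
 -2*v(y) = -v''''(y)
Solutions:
 v(y) = C1*exp(-2^(1/4)*y) + C2*exp(2^(1/4)*y) + C3*sin(2^(1/4)*y) + C4*cos(2^(1/4)*y)


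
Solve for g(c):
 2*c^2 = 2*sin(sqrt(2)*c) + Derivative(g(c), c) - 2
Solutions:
 g(c) = C1 + 2*c^3/3 + 2*c + sqrt(2)*cos(sqrt(2)*c)


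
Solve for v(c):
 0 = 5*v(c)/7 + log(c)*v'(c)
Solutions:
 v(c) = C1*exp(-5*li(c)/7)


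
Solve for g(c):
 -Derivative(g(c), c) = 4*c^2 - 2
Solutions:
 g(c) = C1 - 4*c^3/3 + 2*c


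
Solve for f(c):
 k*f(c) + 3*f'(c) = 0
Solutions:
 f(c) = C1*exp(-c*k/3)


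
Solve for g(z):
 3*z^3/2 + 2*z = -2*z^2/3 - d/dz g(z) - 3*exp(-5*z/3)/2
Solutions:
 g(z) = C1 - 3*z^4/8 - 2*z^3/9 - z^2 + 9*exp(-5*z/3)/10


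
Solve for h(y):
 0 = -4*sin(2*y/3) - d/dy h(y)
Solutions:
 h(y) = C1 + 6*cos(2*y/3)


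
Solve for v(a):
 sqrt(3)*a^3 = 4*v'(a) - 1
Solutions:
 v(a) = C1 + sqrt(3)*a^4/16 + a/4


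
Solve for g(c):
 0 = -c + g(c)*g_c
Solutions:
 g(c) = -sqrt(C1 + c^2)
 g(c) = sqrt(C1 + c^2)


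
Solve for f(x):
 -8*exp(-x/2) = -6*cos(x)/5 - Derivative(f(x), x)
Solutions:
 f(x) = C1 - 6*sin(x)/5 - 16*exp(-x/2)


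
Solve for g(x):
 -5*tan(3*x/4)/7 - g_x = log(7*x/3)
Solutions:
 g(x) = C1 - x*log(x) - x*log(7) + x + x*log(3) + 20*log(cos(3*x/4))/21


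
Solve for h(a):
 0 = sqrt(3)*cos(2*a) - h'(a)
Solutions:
 h(a) = C1 + sqrt(3)*sin(2*a)/2


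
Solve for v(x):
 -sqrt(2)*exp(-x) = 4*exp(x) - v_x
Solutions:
 v(x) = C1 + 4*exp(x) - sqrt(2)*exp(-x)


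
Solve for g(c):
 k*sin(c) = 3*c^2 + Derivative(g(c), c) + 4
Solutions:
 g(c) = C1 - c^3 - 4*c - k*cos(c)


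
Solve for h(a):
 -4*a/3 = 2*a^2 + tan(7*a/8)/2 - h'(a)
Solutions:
 h(a) = C1 + 2*a^3/3 + 2*a^2/3 - 4*log(cos(7*a/8))/7


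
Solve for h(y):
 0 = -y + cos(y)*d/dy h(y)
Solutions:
 h(y) = C1 + Integral(y/cos(y), y)


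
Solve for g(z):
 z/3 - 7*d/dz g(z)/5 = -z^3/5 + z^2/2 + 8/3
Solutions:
 g(z) = C1 + z^4/28 - 5*z^3/42 + 5*z^2/42 - 40*z/21


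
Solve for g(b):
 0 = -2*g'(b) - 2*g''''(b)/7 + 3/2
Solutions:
 g(b) = C1 + C4*exp(-7^(1/3)*b) + 3*b/4 + (C2*sin(sqrt(3)*7^(1/3)*b/2) + C3*cos(sqrt(3)*7^(1/3)*b/2))*exp(7^(1/3)*b/2)


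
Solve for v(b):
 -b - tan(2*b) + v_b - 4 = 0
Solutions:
 v(b) = C1 + b^2/2 + 4*b - log(cos(2*b))/2


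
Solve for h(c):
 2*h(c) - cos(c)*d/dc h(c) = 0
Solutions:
 h(c) = C1*(sin(c) + 1)/(sin(c) - 1)


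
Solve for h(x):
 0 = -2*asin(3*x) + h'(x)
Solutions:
 h(x) = C1 + 2*x*asin(3*x) + 2*sqrt(1 - 9*x^2)/3


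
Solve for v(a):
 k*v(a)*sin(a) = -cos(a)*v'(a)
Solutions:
 v(a) = C1*exp(k*log(cos(a)))


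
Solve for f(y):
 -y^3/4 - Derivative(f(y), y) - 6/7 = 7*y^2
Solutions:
 f(y) = C1 - y^4/16 - 7*y^3/3 - 6*y/7


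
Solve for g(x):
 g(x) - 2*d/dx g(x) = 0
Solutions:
 g(x) = C1*exp(x/2)


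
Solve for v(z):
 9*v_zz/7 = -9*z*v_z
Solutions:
 v(z) = C1 + C2*erf(sqrt(14)*z/2)


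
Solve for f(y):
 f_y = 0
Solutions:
 f(y) = C1


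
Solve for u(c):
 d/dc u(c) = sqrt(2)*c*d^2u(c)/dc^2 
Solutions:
 u(c) = C1 + C2*c^(sqrt(2)/2 + 1)


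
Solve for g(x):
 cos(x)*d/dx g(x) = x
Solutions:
 g(x) = C1 + Integral(x/cos(x), x)


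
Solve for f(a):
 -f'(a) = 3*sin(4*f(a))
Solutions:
 f(a) = -acos((-C1 - exp(24*a))/(C1 - exp(24*a)))/4 + pi/2
 f(a) = acos((-C1 - exp(24*a))/(C1 - exp(24*a)))/4


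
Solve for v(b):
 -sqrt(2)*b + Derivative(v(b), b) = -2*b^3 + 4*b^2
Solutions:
 v(b) = C1 - b^4/2 + 4*b^3/3 + sqrt(2)*b^2/2


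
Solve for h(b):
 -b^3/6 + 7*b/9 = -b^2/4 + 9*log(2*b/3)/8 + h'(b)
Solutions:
 h(b) = C1 - b^4/24 + b^3/12 + 7*b^2/18 - 9*b*log(b)/8 - 9*b*log(2)/8 + 9*b/8 + 9*b*log(3)/8


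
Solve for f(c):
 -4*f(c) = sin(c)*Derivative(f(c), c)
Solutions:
 f(c) = C1*(cos(c)^2 + 2*cos(c) + 1)/(cos(c)^2 - 2*cos(c) + 1)


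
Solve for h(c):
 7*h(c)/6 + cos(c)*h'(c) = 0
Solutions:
 h(c) = C1*(sin(c) - 1)^(7/12)/(sin(c) + 1)^(7/12)


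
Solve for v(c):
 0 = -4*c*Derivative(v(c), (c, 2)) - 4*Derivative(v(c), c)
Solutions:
 v(c) = C1 + C2*log(c)


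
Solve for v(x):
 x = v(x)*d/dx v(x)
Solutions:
 v(x) = -sqrt(C1 + x^2)
 v(x) = sqrt(C1 + x^2)


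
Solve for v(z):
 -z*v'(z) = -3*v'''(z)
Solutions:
 v(z) = C1 + Integral(C2*airyai(3^(2/3)*z/3) + C3*airybi(3^(2/3)*z/3), z)


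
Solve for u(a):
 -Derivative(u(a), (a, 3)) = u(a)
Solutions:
 u(a) = C3*exp(-a) + (C1*sin(sqrt(3)*a/2) + C2*cos(sqrt(3)*a/2))*exp(a/2)


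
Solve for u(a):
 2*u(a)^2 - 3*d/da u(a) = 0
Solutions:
 u(a) = -3/(C1 + 2*a)


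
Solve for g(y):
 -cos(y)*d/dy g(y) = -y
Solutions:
 g(y) = C1 + Integral(y/cos(y), y)


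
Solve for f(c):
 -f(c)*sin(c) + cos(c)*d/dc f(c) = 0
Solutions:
 f(c) = C1/cos(c)


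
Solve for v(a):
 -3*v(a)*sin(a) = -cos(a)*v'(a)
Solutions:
 v(a) = C1/cos(a)^3


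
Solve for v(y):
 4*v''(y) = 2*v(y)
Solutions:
 v(y) = C1*exp(-sqrt(2)*y/2) + C2*exp(sqrt(2)*y/2)


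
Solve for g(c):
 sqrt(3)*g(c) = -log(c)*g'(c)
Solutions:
 g(c) = C1*exp(-sqrt(3)*li(c))


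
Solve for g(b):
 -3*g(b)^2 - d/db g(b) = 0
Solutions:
 g(b) = 1/(C1 + 3*b)


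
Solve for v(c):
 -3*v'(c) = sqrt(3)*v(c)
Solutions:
 v(c) = C1*exp(-sqrt(3)*c/3)


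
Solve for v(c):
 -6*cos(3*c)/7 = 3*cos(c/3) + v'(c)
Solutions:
 v(c) = C1 - 9*sin(c/3) - 2*sin(3*c)/7


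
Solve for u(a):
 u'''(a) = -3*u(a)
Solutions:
 u(a) = C3*exp(-3^(1/3)*a) + (C1*sin(3^(5/6)*a/2) + C2*cos(3^(5/6)*a/2))*exp(3^(1/3)*a/2)


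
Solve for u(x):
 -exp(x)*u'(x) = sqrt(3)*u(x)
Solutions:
 u(x) = C1*exp(sqrt(3)*exp(-x))


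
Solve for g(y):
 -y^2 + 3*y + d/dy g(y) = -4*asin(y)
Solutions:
 g(y) = C1 + y^3/3 - 3*y^2/2 - 4*y*asin(y) - 4*sqrt(1 - y^2)


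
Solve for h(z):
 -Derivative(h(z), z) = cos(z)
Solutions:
 h(z) = C1 - sin(z)


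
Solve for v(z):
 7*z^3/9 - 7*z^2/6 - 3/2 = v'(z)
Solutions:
 v(z) = C1 + 7*z^4/36 - 7*z^3/18 - 3*z/2


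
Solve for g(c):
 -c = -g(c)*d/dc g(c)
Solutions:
 g(c) = -sqrt(C1 + c^2)
 g(c) = sqrt(C1 + c^2)


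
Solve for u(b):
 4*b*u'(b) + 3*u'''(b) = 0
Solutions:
 u(b) = C1 + Integral(C2*airyai(-6^(2/3)*b/3) + C3*airybi(-6^(2/3)*b/3), b)


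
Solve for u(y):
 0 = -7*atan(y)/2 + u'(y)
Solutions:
 u(y) = C1 + 7*y*atan(y)/2 - 7*log(y^2 + 1)/4


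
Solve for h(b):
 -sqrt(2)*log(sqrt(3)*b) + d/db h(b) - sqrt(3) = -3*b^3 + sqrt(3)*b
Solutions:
 h(b) = C1 - 3*b^4/4 + sqrt(3)*b^2/2 + sqrt(2)*b*log(b) - sqrt(2)*b + sqrt(2)*b*log(3)/2 + sqrt(3)*b


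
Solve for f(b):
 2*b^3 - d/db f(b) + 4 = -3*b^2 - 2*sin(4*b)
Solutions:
 f(b) = C1 + b^4/2 + b^3 + 4*b - cos(4*b)/2


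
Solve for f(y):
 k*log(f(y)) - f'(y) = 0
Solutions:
 li(f(y)) = C1 + k*y


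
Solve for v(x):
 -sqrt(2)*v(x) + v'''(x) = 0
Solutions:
 v(x) = C3*exp(2^(1/6)*x) + (C1*sin(2^(1/6)*sqrt(3)*x/2) + C2*cos(2^(1/6)*sqrt(3)*x/2))*exp(-2^(1/6)*x/2)


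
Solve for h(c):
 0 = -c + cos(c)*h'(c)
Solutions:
 h(c) = C1 + Integral(c/cos(c), c)


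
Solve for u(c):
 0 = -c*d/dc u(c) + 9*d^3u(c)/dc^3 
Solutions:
 u(c) = C1 + Integral(C2*airyai(3^(1/3)*c/3) + C3*airybi(3^(1/3)*c/3), c)


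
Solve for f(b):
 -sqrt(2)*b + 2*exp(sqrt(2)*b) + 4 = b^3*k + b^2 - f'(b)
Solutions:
 f(b) = C1 + b^4*k/4 + b^3/3 + sqrt(2)*b^2/2 - 4*b - sqrt(2)*exp(sqrt(2)*b)


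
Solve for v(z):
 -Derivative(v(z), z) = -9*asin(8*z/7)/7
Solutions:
 v(z) = C1 + 9*z*asin(8*z/7)/7 + 9*sqrt(49 - 64*z^2)/56


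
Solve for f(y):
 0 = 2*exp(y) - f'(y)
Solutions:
 f(y) = C1 + 2*exp(y)


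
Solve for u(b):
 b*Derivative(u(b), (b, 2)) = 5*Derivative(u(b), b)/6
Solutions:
 u(b) = C1 + C2*b^(11/6)


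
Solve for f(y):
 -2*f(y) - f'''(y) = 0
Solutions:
 f(y) = C3*exp(-2^(1/3)*y) + (C1*sin(2^(1/3)*sqrt(3)*y/2) + C2*cos(2^(1/3)*sqrt(3)*y/2))*exp(2^(1/3)*y/2)


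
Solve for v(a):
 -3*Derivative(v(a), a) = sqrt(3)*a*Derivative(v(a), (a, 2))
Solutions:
 v(a) = C1 + C2*a^(1 - sqrt(3))


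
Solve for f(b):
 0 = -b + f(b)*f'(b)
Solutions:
 f(b) = -sqrt(C1 + b^2)
 f(b) = sqrt(C1 + b^2)


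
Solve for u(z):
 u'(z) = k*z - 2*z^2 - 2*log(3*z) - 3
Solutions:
 u(z) = C1 + k*z^2/2 - 2*z^3/3 - 2*z*log(z) - z*log(9) - z


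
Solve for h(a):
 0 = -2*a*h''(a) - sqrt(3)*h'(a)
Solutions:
 h(a) = C1 + C2*a^(1 - sqrt(3)/2)


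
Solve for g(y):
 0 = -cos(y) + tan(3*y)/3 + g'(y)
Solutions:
 g(y) = C1 + log(cos(3*y))/9 + sin(y)


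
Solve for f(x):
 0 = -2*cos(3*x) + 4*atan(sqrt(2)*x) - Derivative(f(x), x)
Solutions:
 f(x) = C1 + 4*x*atan(sqrt(2)*x) - sqrt(2)*log(2*x^2 + 1) - 2*sin(3*x)/3


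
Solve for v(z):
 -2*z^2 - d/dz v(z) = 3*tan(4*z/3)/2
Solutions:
 v(z) = C1 - 2*z^3/3 + 9*log(cos(4*z/3))/8


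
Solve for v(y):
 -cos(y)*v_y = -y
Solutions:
 v(y) = C1 + Integral(y/cos(y), y)


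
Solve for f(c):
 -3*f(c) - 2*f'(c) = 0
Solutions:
 f(c) = C1*exp(-3*c/2)


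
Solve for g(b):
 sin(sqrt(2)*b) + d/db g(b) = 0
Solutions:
 g(b) = C1 + sqrt(2)*cos(sqrt(2)*b)/2


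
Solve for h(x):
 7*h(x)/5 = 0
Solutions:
 h(x) = 0


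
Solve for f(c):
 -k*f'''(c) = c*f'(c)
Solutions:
 f(c) = C1 + Integral(C2*airyai(c*(-1/k)^(1/3)) + C3*airybi(c*(-1/k)^(1/3)), c)


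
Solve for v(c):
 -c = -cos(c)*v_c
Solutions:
 v(c) = C1 + Integral(c/cos(c), c)


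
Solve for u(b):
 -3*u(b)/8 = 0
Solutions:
 u(b) = 0


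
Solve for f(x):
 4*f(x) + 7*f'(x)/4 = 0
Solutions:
 f(x) = C1*exp(-16*x/7)


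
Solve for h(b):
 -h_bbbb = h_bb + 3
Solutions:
 h(b) = C1 + C2*b + C3*sin(b) + C4*cos(b) - 3*b^2/2


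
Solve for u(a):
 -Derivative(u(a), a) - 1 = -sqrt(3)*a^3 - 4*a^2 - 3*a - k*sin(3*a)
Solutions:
 u(a) = C1 + sqrt(3)*a^4/4 + 4*a^3/3 + 3*a^2/2 - a - k*cos(3*a)/3


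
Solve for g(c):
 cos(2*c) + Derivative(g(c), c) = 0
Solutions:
 g(c) = C1 - sin(2*c)/2


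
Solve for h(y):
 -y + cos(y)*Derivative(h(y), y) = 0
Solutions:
 h(y) = C1 + Integral(y/cos(y), y)


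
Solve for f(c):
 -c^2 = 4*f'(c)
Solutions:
 f(c) = C1 - c^3/12


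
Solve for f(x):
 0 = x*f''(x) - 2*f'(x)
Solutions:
 f(x) = C1 + C2*x^3


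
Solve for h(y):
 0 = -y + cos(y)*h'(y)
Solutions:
 h(y) = C1 + Integral(y/cos(y), y)


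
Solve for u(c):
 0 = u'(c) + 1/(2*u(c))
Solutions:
 u(c) = -sqrt(C1 - c)
 u(c) = sqrt(C1 - c)


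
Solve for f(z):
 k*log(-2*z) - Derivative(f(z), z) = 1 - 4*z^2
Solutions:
 f(z) = C1 + k*z*log(-z) + 4*z^3/3 + z*(-k + k*log(2) - 1)


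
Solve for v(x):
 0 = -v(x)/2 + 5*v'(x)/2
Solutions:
 v(x) = C1*exp(x/5)


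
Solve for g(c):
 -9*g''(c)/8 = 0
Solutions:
 g(c) = C1 + C2*c


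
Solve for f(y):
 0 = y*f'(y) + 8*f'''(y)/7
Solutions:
 f(y) = C1 + Integral(C2*airyai(-7^(1/3)*y/2) + C3*airybi(-7^(1/3)*y/2), y)


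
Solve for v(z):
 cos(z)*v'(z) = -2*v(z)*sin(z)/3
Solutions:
 v(z) = C1*cos(z)^(2/3)


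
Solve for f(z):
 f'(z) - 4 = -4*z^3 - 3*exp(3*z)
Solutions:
 f(z) = C1 - z^4 + 4*z - exp(3*z)


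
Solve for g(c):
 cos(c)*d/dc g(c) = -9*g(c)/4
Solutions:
 g(c) = C1*(sin(c) - 1)^(9/8)/(sin(c) + 1)^(9/8)


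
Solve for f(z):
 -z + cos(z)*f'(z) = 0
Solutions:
 f(z) = C1 + Integral(z/cos(z), z)


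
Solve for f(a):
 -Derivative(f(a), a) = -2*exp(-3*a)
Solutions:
 f(a) = C1 - 2*exp(-3*a)/3


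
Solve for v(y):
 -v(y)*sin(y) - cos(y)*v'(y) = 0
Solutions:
 v(y) = C1*cos(y)


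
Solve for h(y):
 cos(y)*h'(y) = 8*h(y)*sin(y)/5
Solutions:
 h(y) = C1/cos(y)^(8/5)


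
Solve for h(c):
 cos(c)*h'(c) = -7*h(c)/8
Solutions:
 h(c) = C1*(sin(c) - 1)^(7/16)/(sin(c) + 1)^(7/16)


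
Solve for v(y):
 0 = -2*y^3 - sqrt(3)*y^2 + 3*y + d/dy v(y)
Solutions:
 v(y) = C1 + y^4/2 + sqrt(3)*y^3/3 - 3*y^2/2


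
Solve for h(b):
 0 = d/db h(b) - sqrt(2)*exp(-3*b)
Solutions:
 h(b) = C1 - sqrt(2)*exp(-3*b)/3


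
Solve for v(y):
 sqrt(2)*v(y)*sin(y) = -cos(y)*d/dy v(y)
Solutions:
 v(y) = C1*cos(y)^(sqrt(2))


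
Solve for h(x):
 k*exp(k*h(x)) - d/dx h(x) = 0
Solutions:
 h(x) = Piecewise((log(-1/(C1*k + k^2*x))/k, Ne(k, 0)), (nan, True))
 h(x) = Piecewise((C1 + k*x, Eq(k, 0)), (nan, True))


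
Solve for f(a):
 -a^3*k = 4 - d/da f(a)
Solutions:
 f(a) = C1 + a^4*k/4 + 4*a


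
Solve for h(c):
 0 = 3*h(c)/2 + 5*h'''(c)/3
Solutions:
 h(c) = C3*exp(-30^(2/3)*c/10) + (C1*sin(3*10^(2/3)*3^(1/6)*c/20) + C2*cos(3*10^(2/3)*3^(1/6)*c/20))*exp(30^(2/3)*c/20)


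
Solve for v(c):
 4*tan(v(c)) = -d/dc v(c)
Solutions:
 v(c) = pi - asin(C1*exp(-4*c))
 v(c) = asin(C1*exp(-4*c))


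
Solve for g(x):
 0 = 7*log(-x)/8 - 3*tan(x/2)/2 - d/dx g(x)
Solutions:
 g(x) = C1 + 7*x*log(-x)/8 - 7*x/8 + 3*log(cos(x/2))


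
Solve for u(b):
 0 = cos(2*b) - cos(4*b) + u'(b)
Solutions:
 u(b) = C1 - sin(2*b)/2 + sin(4*b)/4


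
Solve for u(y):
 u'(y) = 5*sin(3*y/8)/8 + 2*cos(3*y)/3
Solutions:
 u(y) = C1 + 2*sin(3*y)/9 - 5*cos(3*y/8)/3


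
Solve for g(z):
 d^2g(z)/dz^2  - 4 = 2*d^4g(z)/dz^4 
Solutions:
 g(z) = C1 + C2*z + C3*exp(-sqrt(2)*z/2) + C4*exp(sqrt(2)*z/2) + 2*z^2


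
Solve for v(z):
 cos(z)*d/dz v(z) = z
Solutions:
 v(z) = C1 + Integral(z/cos(z), z)


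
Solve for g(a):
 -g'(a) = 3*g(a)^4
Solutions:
 g(a) = (-3^(2/3) - 3*3^(1/6)*I)*(1/(C1 + 3*a))^(1/3)/6
 g(a) = (-3^(2/3) + 3*3^(1/6)*I)*(1/(C1 + 3*a))^(1/3)/6
 g(a) = (1/(C1 + 9*a))^(1/3)


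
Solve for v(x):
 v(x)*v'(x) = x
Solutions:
 v(x) = -sqrt(C1 + x^2)
 v(x) = sqrt(C1 + x^2)


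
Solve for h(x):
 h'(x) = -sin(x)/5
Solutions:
 h(x) = C1 + cos(x)/5


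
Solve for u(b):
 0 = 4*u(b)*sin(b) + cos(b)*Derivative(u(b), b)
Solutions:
 u(b) = C1*cos(b)^4


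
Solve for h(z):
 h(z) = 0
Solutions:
 h(z) = 0


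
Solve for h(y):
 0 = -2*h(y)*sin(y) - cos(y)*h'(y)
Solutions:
 h(y) = C1*cos(y)^2


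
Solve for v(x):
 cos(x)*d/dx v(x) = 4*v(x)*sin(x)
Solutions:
 v(x) = C1/cos(x)^4


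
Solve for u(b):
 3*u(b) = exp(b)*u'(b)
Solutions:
 u(b) = C1*exp(-3*exp(-b))


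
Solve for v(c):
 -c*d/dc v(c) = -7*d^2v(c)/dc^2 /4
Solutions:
 v(c) = C1 + C2*erfi(sqrt(14)*c/7)


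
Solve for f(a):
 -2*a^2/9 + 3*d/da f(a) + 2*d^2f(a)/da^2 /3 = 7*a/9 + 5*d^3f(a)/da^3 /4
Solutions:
 f(a) = C1 + C2*exp(2*a*(2 - sqrt(139))/15) + C3*exp(2*a*(2 + sqrt(139))/15) + 2*a^3/81 + 55*a^2/486 + 25*a/2187


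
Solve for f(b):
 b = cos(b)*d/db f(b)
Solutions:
 f(b) = C1 + Integral(b/cos(b), b)


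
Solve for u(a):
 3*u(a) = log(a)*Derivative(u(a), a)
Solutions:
 u(a) = C1*exp(3*li(a))


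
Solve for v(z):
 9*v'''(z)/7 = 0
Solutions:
 v(z) = C1 + C2*z + C3*z^2


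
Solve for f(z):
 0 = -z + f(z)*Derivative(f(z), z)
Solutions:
 f(z) = -sqrt(C1 + z^2)
 f(z) = sqrt(C1 + z^2)


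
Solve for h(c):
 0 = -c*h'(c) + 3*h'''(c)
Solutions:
 h(c) = C1 + Integral(C2*airyai(3^(2/3)*c/3) + C3*airybi(3^(2/3)*c/3), c)


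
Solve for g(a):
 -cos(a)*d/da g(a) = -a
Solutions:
 g(a) = C1 + Integral(a/cos(a), a)


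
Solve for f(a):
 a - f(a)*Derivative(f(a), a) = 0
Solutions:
 f(a) = -sqrt(C1 + a^2)
 f(a) = sqrt(C1 + a^2)


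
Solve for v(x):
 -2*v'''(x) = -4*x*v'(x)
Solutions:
 v(x) = C1 + Integral(C2*airyai(2^(1/3)*x) + C3*airybi(2^(1/3)*x), x)


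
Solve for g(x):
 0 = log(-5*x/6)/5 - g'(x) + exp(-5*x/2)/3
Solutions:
 g(x) = C1 + x*log(-x)/5 + x*(-log(6) - 1 + log(5))/5 - 2*exp(-5*x/2)/15


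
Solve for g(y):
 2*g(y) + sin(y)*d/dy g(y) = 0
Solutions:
 g(y) = C1*(cos(y) + 1)/(cos(y) - 1)


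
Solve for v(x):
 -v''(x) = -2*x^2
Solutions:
 v(x) = C1 + C2*x + x^4/6


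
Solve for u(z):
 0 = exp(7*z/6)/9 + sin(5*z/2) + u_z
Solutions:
 u(z) = C1 - 2*exp(7*z/6)/21 + 2*cos(5*z/2)/5


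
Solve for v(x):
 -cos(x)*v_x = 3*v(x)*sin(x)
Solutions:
 v(x) = C1*cos(x)^3


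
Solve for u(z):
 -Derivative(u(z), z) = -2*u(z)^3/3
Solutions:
 u(z) = -sqrt(6)*sqrt(-1/(C1 + 2*z))/2
 u(z) = sqrt(6)*sqrt(-1/(C1 + 2*z))/2


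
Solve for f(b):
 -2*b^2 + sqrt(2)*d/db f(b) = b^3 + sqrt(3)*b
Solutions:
 f(b) = C1 + sqrt(2)*b^4/8 + sqrt(2)*b^3/3 + sqrt(6)*b^2/4


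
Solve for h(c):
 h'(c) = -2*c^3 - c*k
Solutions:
 h(c) = C1 - c^4/2 - c^2*k/2


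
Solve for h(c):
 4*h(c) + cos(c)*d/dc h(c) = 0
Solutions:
 h(c) = C1*(sin(c)^2 - 2*sin(c) + 1)/(sin(c)^2 + 2*sin(c) + 1)


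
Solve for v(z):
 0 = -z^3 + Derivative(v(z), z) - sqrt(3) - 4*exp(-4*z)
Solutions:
 v(z) = C1 + z^4/4 + sqrt(3)*z - exp(-4*z)


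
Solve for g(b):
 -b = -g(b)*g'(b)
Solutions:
 g(b) = -sqrt(C1 + b^2)
 g(b) = sqrt(C1 + b^2)


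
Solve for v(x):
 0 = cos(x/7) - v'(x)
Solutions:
 v(x) = C1 + 7*sin(x/7)


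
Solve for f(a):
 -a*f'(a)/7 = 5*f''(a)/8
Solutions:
 f(a) = C1 + C2*erf(2*sqrt(35)*a/35)


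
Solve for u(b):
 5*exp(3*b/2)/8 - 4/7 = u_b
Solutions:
 u(b) = C1 - 4*b/7 + 5*exp(3*b/2)/12


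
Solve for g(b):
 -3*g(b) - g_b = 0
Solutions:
 g(b) = C1*exp(-3*b)


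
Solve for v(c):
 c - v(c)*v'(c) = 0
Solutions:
 v(c) = -sqrt(C1 + c^2)
 v(c) = sqrt(C1 + c^2)


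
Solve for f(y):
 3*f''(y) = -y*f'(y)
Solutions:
 f(y) = C1 + C2*erf(sqrt(6)*y/6)


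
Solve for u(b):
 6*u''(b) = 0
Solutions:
 u(b) = C1 + C2*b


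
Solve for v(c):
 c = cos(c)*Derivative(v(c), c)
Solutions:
 v(c) = C1 + Integral(c/cos(c), c)


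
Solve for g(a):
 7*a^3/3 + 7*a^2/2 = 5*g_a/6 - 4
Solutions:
 g(a) = C1 + 7*a^4/10 + 7*a^3/5 + 24*a/5


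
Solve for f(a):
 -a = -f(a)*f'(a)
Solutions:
 f(a) = -sqrt(C1 + a^2)
 f(a) = sqrt(C1 + a^2)


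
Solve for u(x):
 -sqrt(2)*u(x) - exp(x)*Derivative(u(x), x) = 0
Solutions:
 u(x) = C1*exp(sqrt(2)*exp(-x))


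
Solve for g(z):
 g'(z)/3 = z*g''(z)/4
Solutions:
 g(z) = C1 + C2*z^(7/3)


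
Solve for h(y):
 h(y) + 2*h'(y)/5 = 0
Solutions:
 h(y) = C1*exp(-5*y/2)


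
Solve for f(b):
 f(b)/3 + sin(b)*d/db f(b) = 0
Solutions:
 f(b) = C1*(cos(b) + 1)^(1/6)/(cos(b) - 1)^(1/6)


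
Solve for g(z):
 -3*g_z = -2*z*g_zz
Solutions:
 g(z) = C1 + C2*z^(5/2)


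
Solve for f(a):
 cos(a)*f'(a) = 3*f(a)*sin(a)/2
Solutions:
 f(a) = C1/cos(a)^(3/2)


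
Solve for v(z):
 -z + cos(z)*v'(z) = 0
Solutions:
 v(z) = C1 + Integral(z/cos(z), z)


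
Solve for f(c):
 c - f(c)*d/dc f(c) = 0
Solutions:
 f(c) = -sqrt(C1 + c^2)
 f(c) = sqrt(C1 + c^2)


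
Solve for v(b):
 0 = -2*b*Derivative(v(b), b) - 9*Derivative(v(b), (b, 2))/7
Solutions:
 v(b) = C1 + C2*erf(sqrt(7)*b/3)


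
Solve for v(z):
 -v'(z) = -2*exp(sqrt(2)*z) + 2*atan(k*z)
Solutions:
 v(z) = C1 - 2*Piecewise((z*atan(k*z) - log(k^2*z^2 + 1)/(2*k), Ne(k, 0)), (0, True)) + sqrt(2)*exp(sqrt(2)*z)


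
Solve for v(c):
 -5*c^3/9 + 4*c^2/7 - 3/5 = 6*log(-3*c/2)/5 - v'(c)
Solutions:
 v(c) = C1 + 5*c^4/36 - 4*c^3/21 + 6*c*log(-c)/5 + 3*c*(-2*log(2) - 1 + 2*log(3))/5


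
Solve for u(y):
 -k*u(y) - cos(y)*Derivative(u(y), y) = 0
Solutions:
 u(y) = C1*exp(k*(log(sin(y) - 1) - log(sin(y) + 1))/2)


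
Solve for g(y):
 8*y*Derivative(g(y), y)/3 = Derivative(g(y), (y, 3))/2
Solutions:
 g(y) = C1 + Integral(C2*airyai(2*2^(1/3)*3^(2/3)*y/3) + C3*airybi(2*2^(1/3)*3^(2/3)*y/3), y)


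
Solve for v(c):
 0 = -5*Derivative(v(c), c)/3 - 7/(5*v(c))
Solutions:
 v(c) = -sqrt(C1 - 42*c)/5
 v(c) = sqrt(C1 - 42*c)/5


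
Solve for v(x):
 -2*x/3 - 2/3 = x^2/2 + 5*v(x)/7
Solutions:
 v(x) = -7*x^2/10 - 14*x/15 - 14/15


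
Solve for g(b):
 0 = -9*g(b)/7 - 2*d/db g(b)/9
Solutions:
 g(b) = C1*exp(-81*b/14)


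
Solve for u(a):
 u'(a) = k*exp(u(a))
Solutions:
 u(a) = log(-1/(C1 + a*k))


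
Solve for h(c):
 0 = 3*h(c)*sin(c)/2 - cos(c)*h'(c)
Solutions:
 h(c) = C1/cos(c)^(3/2)


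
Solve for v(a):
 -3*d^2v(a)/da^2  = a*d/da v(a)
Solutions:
 v(a) = C1 + C2*erf(sqrt(6)*a/6)


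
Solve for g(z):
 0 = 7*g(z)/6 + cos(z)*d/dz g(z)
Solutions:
 g(z) = C1*(sin(z) - 1)^(7/12)/(sin(z) + 1)^(7/12)


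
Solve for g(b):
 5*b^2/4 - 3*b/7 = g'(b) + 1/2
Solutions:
 g(b) = C1 + 5*b^3/12 - 3*b^2/14 - b/2


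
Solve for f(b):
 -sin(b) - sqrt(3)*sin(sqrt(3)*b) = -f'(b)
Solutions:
 f(b) = C1 - cos(b) - cos(sqrt(3)*b)


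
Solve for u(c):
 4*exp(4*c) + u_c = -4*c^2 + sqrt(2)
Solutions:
 u(c) = C1 - 4*c^3/3 + sqrt(2)*c - exp(4*c)
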